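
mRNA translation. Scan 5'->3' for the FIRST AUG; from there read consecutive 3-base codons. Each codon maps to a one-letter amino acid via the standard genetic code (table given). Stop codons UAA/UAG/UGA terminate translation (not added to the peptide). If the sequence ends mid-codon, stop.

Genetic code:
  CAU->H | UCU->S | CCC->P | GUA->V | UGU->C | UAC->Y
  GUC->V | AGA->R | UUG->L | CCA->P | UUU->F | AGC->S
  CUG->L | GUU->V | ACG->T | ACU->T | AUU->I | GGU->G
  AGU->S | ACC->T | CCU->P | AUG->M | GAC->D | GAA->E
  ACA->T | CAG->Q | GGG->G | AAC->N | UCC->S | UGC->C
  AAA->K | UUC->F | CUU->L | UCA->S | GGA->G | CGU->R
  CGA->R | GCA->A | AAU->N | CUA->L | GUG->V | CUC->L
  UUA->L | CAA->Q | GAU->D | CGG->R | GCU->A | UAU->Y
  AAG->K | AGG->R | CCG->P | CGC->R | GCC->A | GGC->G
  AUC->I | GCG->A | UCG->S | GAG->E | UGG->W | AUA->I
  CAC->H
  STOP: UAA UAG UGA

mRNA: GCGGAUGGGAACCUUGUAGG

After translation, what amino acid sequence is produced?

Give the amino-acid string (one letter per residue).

Answer: MGTL

Derivation:
start AUG at pos 4
pos 4: AUG -> M; peptide=M
pos 7: GGA -> G; peptide=MG
pos 10: ACC -> T; peptide=MGT
pos 13: UUG -> L; peptide=MGTL
pos 16: UAG -> STOP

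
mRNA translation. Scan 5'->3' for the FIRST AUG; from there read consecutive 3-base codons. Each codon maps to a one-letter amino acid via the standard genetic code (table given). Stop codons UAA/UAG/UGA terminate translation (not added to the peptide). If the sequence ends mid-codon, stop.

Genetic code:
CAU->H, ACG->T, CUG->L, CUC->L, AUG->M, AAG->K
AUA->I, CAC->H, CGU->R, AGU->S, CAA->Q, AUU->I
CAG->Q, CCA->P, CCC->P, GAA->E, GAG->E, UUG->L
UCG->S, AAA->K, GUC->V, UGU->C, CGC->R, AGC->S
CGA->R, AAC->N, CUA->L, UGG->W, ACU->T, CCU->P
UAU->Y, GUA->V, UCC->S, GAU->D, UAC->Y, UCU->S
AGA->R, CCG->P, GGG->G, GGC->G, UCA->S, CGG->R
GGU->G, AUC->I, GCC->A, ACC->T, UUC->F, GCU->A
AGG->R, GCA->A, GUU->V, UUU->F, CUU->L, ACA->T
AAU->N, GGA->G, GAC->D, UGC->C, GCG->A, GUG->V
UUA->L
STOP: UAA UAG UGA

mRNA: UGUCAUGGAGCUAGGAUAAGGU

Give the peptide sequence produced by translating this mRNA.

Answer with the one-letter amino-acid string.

start AUG at pos 4
pos 4: AUG -> M; peptide=M
pos 7: GAG -> E; peptide=ME
pos 10: CUA -> L; peptide=MEL
pos 13: GGA -> G; peptide=MELG
pos 16: UAA -> STOP

Answer: MELG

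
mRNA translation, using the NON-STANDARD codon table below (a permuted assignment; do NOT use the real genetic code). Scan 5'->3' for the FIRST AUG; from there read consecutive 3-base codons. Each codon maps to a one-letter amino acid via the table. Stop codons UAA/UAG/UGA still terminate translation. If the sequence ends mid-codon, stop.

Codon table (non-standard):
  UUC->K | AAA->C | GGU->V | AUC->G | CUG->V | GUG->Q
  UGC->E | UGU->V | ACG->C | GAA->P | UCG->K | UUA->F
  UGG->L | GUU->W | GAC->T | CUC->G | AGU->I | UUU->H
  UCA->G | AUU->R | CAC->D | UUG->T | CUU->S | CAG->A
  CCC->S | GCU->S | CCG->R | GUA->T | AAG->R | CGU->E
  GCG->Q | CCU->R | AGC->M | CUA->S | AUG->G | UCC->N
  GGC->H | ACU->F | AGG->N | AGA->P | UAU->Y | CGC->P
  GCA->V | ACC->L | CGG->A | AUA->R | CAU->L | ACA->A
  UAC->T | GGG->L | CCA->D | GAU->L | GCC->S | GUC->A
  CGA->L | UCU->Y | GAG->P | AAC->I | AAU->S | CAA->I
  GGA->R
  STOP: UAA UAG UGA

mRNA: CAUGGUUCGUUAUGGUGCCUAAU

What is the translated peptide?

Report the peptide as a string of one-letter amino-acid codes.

start AUG at pos 1
pos 1: AUG -> G; peptide=G
pos 4: GUU -> W; peptide=GW
pos 7: CGU -> E; peptide=GWE
pos 10: UAU -> Y; peptide=GWEY
pos 13: GGU -> V; peptide=GWEYV
pos 16: GCC -> S; peptide=GWEYVS
pos 19: UAA -> STOP

Answer: GWEYVS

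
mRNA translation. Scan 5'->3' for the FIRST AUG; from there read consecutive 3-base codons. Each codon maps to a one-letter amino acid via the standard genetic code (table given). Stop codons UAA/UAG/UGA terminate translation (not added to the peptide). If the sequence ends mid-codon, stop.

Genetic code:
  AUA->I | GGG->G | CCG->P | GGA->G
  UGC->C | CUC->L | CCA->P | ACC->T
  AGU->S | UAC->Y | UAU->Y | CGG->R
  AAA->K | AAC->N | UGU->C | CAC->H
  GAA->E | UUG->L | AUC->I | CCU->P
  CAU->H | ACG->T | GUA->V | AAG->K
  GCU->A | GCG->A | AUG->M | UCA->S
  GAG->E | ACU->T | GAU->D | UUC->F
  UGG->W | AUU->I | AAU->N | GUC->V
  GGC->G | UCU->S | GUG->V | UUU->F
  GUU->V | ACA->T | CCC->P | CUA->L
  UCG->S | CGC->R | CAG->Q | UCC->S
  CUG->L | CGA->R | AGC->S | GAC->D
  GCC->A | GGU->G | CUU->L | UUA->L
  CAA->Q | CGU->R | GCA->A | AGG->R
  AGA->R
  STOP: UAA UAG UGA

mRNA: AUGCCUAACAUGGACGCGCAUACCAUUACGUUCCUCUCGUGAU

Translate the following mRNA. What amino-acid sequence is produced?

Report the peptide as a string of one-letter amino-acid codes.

start AUG at pos 0
pos 0: AUG -> M; peptide=M
pos 3: CCU -> P; peptide=MP
pos 6: AAC -> N; peptide=MPN
pos 9: AUG -> M; peptide=MPNM
pos 12: GAC -> D; peptide=MPNMD
pos 15: GCG -> A; peptide=MPNMDA
pos 18: CAU -> H; peptide=MPNMDAH
pos 21: ACC -> T; peptide=MPNMDAHT
pos 24: AUU -> I; peptide=MPNMDAHTI
pos 27: ACG -> T; peptide=MPNMDAHTIT
pos 30: UUC -> F; peptide=MPNMDAHTITF
pos 33: CUC -> L; peptide=MPNMDAHTITFL
pos 36: UCG -> S; peptide=MPNMDAHTITFLS
pos 39: UGA -> STOP

Answer: MPNMDAHTITFLS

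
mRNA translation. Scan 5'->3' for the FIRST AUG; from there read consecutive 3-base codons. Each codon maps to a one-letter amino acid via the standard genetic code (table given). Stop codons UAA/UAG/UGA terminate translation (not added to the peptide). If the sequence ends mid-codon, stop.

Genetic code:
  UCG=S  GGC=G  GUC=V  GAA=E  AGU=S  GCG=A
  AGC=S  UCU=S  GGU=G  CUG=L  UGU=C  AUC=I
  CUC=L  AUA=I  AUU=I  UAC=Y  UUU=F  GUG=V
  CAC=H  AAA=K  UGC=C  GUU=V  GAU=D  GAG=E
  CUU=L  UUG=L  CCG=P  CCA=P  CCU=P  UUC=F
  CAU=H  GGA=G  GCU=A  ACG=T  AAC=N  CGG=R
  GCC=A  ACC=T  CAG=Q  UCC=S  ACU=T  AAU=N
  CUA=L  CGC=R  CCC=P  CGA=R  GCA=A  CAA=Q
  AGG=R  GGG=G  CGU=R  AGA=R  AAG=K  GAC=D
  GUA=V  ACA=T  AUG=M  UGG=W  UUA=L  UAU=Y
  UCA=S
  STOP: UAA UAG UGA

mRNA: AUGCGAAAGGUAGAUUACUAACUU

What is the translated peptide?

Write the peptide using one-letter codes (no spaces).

start AUG at pos 0
pos 0: AUG -> M; peptide=M
pos 3: CGA -> R; peptide=MR
pos 6: AAG -> K; peptide=MRK
pos 9: GUA -> V; peptide=MRKV
pos 12: GAU -> D; peptide=MRKVD
pos 15: UAC -> Y; peptide=MRKVDY
pos 18: UAA -> STOP

Answer: MRKVDY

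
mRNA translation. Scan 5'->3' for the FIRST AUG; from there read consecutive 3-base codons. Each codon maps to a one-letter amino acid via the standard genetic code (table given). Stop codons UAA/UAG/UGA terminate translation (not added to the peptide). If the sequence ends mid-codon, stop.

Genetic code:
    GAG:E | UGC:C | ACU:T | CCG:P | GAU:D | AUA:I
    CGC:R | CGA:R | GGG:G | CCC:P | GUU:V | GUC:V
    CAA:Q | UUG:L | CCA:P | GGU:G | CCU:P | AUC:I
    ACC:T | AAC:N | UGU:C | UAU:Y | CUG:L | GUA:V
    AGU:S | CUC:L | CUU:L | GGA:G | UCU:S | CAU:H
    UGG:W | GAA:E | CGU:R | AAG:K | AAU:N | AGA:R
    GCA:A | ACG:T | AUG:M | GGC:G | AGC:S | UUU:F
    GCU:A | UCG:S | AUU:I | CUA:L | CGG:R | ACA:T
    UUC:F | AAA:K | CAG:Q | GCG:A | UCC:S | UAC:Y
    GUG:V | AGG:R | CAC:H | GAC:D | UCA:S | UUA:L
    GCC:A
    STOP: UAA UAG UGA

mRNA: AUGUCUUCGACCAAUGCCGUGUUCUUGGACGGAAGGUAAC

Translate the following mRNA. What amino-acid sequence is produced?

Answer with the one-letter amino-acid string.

Answer: MSSTNAVFLDGR

Derivation:
start AUG at pos 0
pos 0: AUG -> M; peptide=M
pos 3: UCU -> S; peptide=MS
pos 6: UCG -> S; peptide=MSS
pos 9: ACC -> T; peptide=MSST
pos 12: AAU -> N; peptide=MSSTN
pos 15: GCC -> A; peptide=MSSTNA
pos 18: GUG -> V; peptide=MSSTNAV
pos 21: UUC -> F; peptide=MSSTNAVF
pos 24: UUG -> L; peptide=MSSTNAVFL
pos 27: GAC -> D; peptide=MSSTNAVFLD
pos 30: GGA -> G; peptide=MSSTNAVFLDG
pos 33: AGG -> R; peptide=MSSTNAVFLDGR
pos 36: UAA -> STOP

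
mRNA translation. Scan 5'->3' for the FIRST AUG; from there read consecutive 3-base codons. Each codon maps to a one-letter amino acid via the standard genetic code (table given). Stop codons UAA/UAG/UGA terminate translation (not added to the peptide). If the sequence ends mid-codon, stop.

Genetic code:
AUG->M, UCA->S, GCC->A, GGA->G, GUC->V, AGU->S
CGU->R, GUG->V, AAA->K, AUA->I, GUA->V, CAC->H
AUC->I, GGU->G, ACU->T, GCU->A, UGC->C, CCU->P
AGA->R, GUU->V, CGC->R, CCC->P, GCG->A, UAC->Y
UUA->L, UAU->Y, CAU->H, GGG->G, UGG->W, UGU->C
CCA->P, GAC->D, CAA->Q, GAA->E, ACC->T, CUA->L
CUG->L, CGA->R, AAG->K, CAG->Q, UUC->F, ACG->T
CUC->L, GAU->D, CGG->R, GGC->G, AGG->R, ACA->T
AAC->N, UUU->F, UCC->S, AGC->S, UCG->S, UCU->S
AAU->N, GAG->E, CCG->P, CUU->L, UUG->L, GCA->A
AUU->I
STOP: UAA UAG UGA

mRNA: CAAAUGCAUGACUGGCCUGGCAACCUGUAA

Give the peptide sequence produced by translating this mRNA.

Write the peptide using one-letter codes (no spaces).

start AUG at pos 3
pos 3: AUG -> M; peptide=M
pos 6: CAU -> H; peptide=MH
pos 9: GAC -> D; peptide=MHD
pos 12: UGG -> W; peptide=MHDW
pos 15: CCU -> P; peptide=MHDWP
pos 18: GGC -> G; peptide=MHDWPG
pos 21: AAC -> N; peptide=MHDWPGN
pos 24: CUG -> L; peptide=MHDWPGNL
pos 27: UAA -> STOP

Answer: MHDWPGNL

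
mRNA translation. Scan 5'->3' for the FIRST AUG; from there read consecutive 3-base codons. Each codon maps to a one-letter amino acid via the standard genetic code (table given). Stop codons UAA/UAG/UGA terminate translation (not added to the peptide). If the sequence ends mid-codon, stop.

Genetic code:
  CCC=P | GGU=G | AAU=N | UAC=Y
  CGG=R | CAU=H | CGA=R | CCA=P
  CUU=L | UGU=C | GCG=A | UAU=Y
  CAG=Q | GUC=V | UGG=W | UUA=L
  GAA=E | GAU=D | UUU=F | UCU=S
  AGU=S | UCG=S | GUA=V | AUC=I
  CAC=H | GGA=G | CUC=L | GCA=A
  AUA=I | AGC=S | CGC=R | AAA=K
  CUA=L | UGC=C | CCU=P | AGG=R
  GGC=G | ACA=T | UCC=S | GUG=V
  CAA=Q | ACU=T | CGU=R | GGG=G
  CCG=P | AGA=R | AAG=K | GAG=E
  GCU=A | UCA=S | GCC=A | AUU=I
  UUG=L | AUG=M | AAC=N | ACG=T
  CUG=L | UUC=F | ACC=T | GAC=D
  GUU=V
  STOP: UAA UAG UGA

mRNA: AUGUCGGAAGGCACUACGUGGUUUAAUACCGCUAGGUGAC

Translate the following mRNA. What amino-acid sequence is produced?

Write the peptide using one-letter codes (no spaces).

Answer: MSEGTTWFNTAR

Derivation:
start AUG at pos 0
pos 0: AUG -> M; peptide=M
pos 3: UCG -> S; peptide=MS
pos 6: GAA -> E; peptide=MSE
pos 9: GGC -> G; peptide=MSEG
pos 12: ACU -> T; peptide=MSEGT
pos 15: ACG -> T; peptide=MSEGTT
pos 18: UGG -> W; peptide=MSEGTTW
pos 21: UUU -> F; peptide=MSEGTTWF
pos 24: AAU -> N; peptide=MSEGTTWFN
pos 27: ACC -> T; peptide=MSEGTTWFNT
pos 30: GCU -> A; peptide=MSEGTTWFNTA
pos 33: AGG -> R; peptide=MSEGTTWFNTAR
pos 36: UGA -> STOP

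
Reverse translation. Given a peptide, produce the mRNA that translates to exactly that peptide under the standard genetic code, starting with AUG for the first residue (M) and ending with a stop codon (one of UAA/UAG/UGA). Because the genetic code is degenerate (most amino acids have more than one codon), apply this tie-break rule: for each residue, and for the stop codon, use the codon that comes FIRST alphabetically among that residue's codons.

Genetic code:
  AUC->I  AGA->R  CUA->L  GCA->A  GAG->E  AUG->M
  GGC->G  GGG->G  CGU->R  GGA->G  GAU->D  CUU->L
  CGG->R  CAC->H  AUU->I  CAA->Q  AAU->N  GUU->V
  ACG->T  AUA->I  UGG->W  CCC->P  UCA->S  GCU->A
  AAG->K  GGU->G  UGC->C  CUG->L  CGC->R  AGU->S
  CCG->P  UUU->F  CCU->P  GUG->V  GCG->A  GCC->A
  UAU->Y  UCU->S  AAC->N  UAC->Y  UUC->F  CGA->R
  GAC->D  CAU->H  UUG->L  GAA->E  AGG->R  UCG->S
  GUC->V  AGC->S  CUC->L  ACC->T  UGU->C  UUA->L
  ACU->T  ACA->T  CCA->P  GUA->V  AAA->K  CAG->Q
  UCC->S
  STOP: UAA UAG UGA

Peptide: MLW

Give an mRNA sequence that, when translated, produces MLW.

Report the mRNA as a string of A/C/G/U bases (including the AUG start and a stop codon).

residue 1: M -> AUG (start codon)
residue 2: L codons sorted = CUA,CUC,CUG,CUU,UUA,UUG -> pick first = CUA
residue 3: W -> UGG (only codon)
terminator: stop codons sorted = UAA,UAG,UGA -> pick first = UAA

Answer: mRNA: AUGCUAUGGUAA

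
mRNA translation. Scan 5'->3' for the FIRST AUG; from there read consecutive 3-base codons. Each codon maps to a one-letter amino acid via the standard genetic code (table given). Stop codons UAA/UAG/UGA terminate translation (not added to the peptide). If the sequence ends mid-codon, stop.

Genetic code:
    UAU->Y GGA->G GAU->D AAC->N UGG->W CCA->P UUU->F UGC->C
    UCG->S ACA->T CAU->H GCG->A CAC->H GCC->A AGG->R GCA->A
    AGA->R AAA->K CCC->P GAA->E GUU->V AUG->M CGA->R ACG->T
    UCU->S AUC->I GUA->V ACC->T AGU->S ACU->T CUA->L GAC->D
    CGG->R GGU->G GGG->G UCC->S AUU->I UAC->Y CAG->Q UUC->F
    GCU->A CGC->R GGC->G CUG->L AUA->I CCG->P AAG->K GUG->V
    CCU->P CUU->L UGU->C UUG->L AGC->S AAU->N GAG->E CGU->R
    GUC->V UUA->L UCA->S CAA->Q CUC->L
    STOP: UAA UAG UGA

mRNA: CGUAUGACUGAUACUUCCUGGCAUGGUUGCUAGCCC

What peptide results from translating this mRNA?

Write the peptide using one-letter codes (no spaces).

Answer: MTDTSWHGC

Derivation:
start AUG at pos 3
pos 3: AUG -> M; peptide=M
pos 6: ACU -> T; peptide=MT
pos 9: GAU -> D; peptide=MTD
pos 12: ACU -> T; peptide=MTDT
pos 15: UCC -> S; peptide=MTDTS
pos 18: UGG -> W; peptide=MTDTSW
pos 21: CAU -> H; peptide=MTDTSWH
pos 24: GGU -> G; peptide=MTDTSWHG
pos 27: UGC -> C; peptide=MTDTSWHGC
pos 30: UAG -> STOP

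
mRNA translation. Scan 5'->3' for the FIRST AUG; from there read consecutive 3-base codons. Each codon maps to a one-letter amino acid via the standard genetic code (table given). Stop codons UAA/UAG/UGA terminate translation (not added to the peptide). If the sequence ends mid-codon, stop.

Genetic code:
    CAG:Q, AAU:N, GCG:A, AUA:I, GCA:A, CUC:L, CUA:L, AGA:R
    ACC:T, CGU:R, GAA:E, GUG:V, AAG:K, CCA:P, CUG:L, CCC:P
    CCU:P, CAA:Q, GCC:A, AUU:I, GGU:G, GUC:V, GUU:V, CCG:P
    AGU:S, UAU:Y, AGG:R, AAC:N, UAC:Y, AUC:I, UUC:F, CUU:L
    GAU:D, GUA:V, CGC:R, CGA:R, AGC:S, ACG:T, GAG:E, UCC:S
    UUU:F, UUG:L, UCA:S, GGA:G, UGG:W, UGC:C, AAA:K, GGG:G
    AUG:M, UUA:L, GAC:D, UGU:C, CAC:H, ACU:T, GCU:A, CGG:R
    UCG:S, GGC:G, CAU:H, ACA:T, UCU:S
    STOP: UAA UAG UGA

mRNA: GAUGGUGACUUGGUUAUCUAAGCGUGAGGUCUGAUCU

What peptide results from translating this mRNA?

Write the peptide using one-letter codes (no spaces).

Answer: MVTWLSKREV

Derivation:
start AUG at pos 1
pos 1: AUG -> M; peptide=M
pos 4: GUG -> V; peptide=MV
pos 7: ACU -> T; peptide=MVT
pos 10: UGG -> W; peptide=MVTW
pos 13: UUA -> L; peptide=MVTWL
pos 16: UCU -> S; peptide=MVTWLS
pos 19: AAG -> K; peptide=MVTWLSK
pos 22: CGU -> R; peptide=MVTWLSKR
pos 25: GAG -> E; peptide=MVTWLSKRE
pos 28: GUC -> V; peptide=MVTWLSKREV
pos 31: UGA -> STOP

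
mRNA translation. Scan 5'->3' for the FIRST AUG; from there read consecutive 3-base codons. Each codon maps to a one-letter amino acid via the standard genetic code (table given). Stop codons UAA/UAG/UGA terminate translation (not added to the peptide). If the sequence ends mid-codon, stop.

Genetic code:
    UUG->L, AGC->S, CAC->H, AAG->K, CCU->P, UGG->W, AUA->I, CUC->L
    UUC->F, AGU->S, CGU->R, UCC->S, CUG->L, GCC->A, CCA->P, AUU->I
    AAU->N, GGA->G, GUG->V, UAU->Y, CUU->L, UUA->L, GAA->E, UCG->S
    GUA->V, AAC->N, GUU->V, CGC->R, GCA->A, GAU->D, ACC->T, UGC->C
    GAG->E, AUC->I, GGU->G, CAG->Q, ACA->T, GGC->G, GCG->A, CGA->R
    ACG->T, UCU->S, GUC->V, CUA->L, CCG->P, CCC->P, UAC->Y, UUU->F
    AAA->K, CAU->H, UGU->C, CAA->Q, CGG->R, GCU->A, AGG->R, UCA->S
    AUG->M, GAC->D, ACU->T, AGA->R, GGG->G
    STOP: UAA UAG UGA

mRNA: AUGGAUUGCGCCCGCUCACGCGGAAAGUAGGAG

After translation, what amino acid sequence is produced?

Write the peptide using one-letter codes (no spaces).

Answer: MDCARSRGK

Derivation:
start AUG at pos 0
pos 0: AUG -> M; peptide=M
pos 3: GAU -> D; peptide=MD
pos 6: UGC -> C; peptide=MDC
pos 9: GCC -> A; peptide=MDCA
pos 12: CGC -> R; peptide=MDCAR
pos 15: UCA -> S; peptide=MDCARS
pos 18: CGC -> R; peptide=MDCARSR
pos 21: GGA -> G; peptide=MDCARSRG
pos 24: AAG -> K; peptide=MDCARSRGK
pos 27: UAG -> STOP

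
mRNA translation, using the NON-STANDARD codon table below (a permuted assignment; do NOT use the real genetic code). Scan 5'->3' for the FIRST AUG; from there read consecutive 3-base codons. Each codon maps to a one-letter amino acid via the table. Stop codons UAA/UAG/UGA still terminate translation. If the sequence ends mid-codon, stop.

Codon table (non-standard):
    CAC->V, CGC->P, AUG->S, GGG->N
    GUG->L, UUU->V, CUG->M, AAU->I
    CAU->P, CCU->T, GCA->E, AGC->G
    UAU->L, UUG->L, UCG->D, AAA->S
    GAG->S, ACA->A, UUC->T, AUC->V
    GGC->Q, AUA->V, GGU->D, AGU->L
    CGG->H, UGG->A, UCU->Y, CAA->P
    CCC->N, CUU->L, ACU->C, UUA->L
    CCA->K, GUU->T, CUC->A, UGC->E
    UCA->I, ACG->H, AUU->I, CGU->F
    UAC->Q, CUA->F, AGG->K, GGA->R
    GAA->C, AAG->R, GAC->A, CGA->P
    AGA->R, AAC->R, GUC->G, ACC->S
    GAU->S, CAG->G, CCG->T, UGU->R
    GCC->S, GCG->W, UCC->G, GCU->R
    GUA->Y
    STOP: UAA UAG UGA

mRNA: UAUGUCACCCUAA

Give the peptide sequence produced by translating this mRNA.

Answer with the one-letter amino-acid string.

Answer: SIN

Derivation:
start AUG at pos 1
pos 1: AUG -> S; peptide=S
pos 4: UCA -> I; peptide=SI
pos 7: CCC -> N; peptide=SIN
pos 10: UAA -> STOP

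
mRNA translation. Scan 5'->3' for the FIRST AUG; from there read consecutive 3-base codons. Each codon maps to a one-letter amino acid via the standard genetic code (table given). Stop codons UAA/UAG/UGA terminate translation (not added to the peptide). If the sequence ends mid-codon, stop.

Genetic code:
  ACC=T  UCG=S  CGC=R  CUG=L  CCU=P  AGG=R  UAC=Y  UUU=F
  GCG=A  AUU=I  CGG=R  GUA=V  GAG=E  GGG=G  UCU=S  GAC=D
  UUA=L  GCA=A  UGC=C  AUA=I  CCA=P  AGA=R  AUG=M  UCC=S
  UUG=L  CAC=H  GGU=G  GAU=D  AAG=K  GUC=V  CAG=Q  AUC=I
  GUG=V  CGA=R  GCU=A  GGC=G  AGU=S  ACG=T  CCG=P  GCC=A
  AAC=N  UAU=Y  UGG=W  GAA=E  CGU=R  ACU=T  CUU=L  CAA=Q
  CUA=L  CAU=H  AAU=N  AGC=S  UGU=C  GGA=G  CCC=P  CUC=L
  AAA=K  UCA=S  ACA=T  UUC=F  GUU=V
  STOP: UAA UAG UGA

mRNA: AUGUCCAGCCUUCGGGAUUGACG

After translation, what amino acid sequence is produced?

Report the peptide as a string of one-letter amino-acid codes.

start AUG at pos 0
pos 0: AUG -> M; peptide=M
pos 3: UCC -> S; peptide=MS
pos 6: AGC -> S; peptide=MSS
pos 9: CUU -> L; peptide=MSSL
pos 12: CGG -> R; peptide=MSSLR
pos 15: GAU -> D; peptide=MSSLRD
pos 18: UGA -> STOP

Answer: MSSLRD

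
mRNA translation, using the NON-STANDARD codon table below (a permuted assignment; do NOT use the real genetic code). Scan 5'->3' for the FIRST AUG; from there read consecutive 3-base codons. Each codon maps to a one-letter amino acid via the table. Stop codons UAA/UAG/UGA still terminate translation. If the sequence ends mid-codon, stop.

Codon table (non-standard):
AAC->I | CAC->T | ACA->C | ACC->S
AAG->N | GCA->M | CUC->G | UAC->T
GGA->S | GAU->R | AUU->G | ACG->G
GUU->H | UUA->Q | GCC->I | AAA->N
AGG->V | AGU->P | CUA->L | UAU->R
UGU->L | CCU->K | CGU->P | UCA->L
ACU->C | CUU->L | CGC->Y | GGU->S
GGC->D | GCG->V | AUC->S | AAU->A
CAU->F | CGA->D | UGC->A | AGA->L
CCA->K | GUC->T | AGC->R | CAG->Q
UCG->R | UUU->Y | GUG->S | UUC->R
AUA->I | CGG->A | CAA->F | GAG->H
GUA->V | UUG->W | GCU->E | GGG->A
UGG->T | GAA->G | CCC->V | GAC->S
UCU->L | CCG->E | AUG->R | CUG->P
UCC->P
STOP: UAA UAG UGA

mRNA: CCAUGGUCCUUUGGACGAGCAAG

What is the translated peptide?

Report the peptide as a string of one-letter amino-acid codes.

start AUG at pos 2
pos 2: AUG -> R; peptide=R
pos 5: GUC -> T; peptide=RT
pos 8: CUU -> L; peptide=RTL
pos 11: UGG -> T; peptide=RTLT
pos 14: ACG -> G; peptide=RTLTG
pos 17: AGC -> R; peptide=RTLTGR
pos 20: AAG -> N; peptide=RTLTGRN
pos 23: only 0 nt remain (<3), stop (end of mRNA)

Answer: RTLTGRN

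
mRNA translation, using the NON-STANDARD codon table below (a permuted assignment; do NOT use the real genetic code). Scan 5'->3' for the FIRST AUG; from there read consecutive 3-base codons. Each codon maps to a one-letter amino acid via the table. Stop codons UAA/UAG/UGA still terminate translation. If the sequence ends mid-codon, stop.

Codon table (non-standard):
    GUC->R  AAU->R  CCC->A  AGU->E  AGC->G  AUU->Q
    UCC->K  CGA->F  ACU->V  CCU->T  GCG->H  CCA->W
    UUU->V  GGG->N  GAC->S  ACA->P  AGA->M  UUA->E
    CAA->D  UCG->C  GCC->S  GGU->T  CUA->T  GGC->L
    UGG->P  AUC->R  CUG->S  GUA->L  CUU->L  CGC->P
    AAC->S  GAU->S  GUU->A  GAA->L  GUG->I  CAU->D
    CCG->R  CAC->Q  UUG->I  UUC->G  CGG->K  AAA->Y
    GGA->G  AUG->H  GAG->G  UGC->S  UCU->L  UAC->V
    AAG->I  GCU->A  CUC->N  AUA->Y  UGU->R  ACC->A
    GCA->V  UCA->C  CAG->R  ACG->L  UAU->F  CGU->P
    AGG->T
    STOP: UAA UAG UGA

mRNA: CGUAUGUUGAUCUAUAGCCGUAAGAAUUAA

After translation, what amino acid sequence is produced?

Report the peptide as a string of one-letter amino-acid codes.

Answer: HIRFGPIR

Derivation:
start AUG at pos 3
pos 3: AUG -> H; peptide=H
pos 6: UUG -> I; peptide=HI
pos 9: AUC -> R; peptide=HIR
pos 12: UAU -> F; peptide=HIRF
pos 15: AGC -> G; peptide=HIRFG
pos 18: CGU -> P; peptide=HIRFGP
pos 21: AAG -> I; peptide=HIRFGPI
pos 24: AAU -> R; peptide=HIRFGPIR
pos 27: UAA -> STOP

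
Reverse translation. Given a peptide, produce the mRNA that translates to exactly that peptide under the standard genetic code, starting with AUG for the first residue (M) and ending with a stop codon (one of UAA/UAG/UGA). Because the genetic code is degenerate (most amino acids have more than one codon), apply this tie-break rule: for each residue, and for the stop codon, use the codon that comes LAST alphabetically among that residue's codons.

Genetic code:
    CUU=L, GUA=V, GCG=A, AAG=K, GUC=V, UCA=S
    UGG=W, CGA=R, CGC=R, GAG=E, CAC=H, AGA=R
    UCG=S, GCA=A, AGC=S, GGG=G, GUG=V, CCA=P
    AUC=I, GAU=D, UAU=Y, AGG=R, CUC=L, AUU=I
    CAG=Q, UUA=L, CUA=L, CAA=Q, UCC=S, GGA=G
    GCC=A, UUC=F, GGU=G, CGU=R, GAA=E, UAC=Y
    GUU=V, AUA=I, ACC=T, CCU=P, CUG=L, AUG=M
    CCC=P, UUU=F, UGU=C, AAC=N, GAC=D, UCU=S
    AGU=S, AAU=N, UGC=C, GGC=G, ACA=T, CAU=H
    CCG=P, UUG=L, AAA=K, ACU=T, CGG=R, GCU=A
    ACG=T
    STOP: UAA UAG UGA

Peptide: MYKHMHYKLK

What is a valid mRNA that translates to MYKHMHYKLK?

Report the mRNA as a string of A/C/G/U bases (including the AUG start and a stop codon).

Answer: mRNA: AUGUAUAAGCAUAUGCAUUAUAAGUUGAAGUGA

Derivation:
residue 1: M -> AUG (start codon)
residue 2: Y codons sorted = UAC,UAU -> pick last = UAU
residue 3: K codons sorted = AAA,AAG -> pick last = AAG
residue 4: H codons sorted = CAC,CAU -> pick last = CAU
residue 5: M -> AUG (only codon)
residue 6: H codons sorted = CAC,CAU -> pick last = CAU
residue 7: Y codons sorted = UAC,UAU -> pick last = UAU
residue 8: K codons sorted = AAA,AAG -> pick last = AAG
residue 9: L codons sorted = CUA,CUC,CUG,CUU,UUA,UUG -> pick last = UUG
residue 10: K codons sorted = AAA,AAG -> pick last = AAG
terminator: stop codons sorted = UAA,UAG,UGA -> pick last = UGA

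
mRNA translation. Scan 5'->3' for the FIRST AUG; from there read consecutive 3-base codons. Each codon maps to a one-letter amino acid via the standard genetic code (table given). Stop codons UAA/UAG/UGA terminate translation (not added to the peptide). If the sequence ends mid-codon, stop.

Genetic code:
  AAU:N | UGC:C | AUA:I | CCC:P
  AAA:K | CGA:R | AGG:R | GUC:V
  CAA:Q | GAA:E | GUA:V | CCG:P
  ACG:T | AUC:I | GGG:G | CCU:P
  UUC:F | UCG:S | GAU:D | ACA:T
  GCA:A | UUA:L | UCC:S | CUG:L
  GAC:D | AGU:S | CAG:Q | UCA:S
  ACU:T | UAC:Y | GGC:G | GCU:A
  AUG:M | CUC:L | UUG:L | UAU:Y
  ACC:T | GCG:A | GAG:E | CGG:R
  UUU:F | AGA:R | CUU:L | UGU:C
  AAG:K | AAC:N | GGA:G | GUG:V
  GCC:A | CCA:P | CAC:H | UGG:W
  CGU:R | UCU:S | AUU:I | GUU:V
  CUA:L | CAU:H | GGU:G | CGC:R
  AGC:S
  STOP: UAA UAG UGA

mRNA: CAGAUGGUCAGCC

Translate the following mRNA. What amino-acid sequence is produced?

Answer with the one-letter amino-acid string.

Answer: MVS

Derivation:
start AUG at pos 3
pos 3: AUG -> M; peptide=M
pos 6: GUC -> V; peptide=MV
pos 9: AGC -> S; peptide=MVS
pos 12: only 1 nt remain (<3), stop (end of mRNA)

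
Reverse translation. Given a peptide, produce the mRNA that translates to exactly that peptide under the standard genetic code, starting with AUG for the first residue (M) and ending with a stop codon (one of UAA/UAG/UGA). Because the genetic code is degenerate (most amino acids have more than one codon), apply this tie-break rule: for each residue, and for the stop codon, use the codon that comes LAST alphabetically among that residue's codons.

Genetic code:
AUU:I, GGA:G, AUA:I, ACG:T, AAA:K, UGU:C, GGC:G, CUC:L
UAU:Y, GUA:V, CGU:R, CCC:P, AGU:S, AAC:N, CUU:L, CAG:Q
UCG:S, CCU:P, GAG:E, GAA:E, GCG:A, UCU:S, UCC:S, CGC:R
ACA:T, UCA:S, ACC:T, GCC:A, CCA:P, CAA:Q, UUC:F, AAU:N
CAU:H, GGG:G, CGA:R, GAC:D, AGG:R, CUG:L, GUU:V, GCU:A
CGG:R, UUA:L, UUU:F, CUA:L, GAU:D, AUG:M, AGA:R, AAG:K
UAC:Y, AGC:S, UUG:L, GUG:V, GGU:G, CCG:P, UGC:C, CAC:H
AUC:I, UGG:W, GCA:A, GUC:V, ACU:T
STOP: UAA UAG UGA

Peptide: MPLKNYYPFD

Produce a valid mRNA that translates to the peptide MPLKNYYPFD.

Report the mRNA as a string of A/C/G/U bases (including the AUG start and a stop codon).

Answer: mRNA: AUGCCUUUGAAGAAUUAUUAUCCUUUUGAUUGA

Derivation:
residue 1: M -> AUG (start codon)
residue 2: P codons sorted = CCA,CCC,CCG,CCU -> pick last = CCU
residue 3: L codons sorted = CUA,CUC,CUG,CUU,UUA,UUG -> pick last = UUG
residue 4: K codons sorted = AAA,AAG -> pick last = AAG
residue 5: N codons sorted = AAC,AAU -> pick last = AAU
residue 6: Y codons sorted = UAC,UAU -> pick last = UAU
residue 7: Y codons sorted = UAC,UAU -> pick last = UAU
residue 8: P codons sorted = CCA,CCC,CCG,CCU -> pick last = CCU
residue 9: F codons sorted = UUC,UUU -> pick last = UUU
residue 10: D codons sorted = GAC,GAU -> pick last = GAU
terminator: stop codons sorted = UAA,UAG,UGA -> pick last = UGA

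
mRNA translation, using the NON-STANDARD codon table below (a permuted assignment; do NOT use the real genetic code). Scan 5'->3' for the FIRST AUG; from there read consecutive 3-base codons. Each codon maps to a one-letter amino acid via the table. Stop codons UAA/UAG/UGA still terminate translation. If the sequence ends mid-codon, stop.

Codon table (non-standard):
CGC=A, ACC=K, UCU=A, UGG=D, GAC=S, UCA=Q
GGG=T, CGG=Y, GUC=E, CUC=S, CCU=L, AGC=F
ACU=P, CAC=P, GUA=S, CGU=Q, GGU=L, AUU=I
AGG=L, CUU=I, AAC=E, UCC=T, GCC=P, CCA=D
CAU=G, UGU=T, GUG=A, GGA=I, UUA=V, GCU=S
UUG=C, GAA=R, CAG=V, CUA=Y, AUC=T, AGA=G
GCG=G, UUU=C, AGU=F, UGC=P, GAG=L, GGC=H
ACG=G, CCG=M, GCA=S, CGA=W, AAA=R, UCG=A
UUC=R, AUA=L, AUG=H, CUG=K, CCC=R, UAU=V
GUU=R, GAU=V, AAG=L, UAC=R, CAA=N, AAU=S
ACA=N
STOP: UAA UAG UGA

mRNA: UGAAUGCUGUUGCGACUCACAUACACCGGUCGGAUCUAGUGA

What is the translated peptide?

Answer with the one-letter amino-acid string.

start AUG at pos 3
pos 3: AUG -> H; peptide=H
pos 6: CUG -> K; peptide=HK
pos 9: UUG -> C; peptide=HKC
pos 12: CGA -> W; peptide=HKCW
pos 15: CUC -> S; peptide=HKCWS
pos 18: ACA -> N; peptide=HKCWSN
pos 21: UAC -> R; peptide=HKCWSNR
pos 24: ACC -> K; peptide=HKCWSNRK
pos 27: GGU -> L; peptide=HKCWSNRKL
pos 30: CGG -> Y; peptide=HKCWSNRKLY
pos 33: AUC -> T; peptide=HKCWSNRKLYT
pos 36: UAG -> STOP

Answer: HKCWSNRKLYT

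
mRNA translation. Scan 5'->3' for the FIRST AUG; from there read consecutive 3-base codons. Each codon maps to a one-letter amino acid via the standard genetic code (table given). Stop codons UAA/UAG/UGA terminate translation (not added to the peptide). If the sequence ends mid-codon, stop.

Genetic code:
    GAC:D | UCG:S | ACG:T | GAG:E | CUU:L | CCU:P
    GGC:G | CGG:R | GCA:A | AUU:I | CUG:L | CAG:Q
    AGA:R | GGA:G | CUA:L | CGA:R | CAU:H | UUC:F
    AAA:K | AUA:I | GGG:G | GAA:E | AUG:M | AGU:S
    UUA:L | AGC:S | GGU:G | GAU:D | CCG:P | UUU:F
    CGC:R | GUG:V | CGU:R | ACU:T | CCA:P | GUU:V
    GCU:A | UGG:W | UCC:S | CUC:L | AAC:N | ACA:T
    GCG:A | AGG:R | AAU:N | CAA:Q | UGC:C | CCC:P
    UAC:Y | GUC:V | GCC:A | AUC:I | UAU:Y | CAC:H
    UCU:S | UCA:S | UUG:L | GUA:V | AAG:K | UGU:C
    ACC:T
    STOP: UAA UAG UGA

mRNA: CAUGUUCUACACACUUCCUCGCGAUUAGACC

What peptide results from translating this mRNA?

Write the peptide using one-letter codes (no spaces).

Answer: MFYTLPRD

Derivation:
start AUG at pos 1
pos 1: AUG -> M; peptide=M
pos 4: UUC -> F; peptide=MF
pos 7: UAC -> Y; peptide=MFY
pos 10: ACA -> T; peptide=MFYT
pos 13: CUU -> L; peptide=MFYTL
pos 16: CCU -> P; peptide=MFYTLP
pos 19: CGC -> R; peptide=MFYTLPR
pos 22: GAU -> D; peptide=MFYTLPRD
pos 25: UAG -> STOP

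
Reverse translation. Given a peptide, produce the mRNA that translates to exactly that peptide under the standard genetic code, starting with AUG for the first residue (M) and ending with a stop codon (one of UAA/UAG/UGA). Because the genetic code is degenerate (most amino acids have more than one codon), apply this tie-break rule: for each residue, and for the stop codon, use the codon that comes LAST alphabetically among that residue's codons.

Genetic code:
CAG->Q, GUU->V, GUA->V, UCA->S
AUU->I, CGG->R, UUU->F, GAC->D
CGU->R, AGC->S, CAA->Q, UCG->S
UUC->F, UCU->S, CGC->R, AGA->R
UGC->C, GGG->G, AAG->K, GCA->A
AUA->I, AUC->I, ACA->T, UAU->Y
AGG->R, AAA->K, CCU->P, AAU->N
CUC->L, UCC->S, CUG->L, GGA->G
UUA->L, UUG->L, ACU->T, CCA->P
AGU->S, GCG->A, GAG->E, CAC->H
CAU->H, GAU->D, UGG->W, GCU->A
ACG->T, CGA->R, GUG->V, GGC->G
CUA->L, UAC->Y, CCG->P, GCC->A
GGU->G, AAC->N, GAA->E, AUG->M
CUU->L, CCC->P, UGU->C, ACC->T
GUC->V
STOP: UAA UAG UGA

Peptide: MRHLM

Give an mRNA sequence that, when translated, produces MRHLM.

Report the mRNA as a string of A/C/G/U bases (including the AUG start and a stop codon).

Answer: mRNA: AUGCGUCAUUUGAUGUGA

Derivation:
residue 1: M -> AUG (start codon)
residue 2: R codons sorted = AGA,AGG,CGA,CGC,CGG,CGU -> pick last = CGU
residue 3: H codons sorted = CAC,CAU -> pick last = CAU
residue 4: L codons sorted = CUA,CUC,CUG,CUU,UUA,UUG -> pick last = UUG
residue 5: M -> AUG (only codon)
terminator: stop codons sorted = UAA,UAG,UGA -> pick last = UGA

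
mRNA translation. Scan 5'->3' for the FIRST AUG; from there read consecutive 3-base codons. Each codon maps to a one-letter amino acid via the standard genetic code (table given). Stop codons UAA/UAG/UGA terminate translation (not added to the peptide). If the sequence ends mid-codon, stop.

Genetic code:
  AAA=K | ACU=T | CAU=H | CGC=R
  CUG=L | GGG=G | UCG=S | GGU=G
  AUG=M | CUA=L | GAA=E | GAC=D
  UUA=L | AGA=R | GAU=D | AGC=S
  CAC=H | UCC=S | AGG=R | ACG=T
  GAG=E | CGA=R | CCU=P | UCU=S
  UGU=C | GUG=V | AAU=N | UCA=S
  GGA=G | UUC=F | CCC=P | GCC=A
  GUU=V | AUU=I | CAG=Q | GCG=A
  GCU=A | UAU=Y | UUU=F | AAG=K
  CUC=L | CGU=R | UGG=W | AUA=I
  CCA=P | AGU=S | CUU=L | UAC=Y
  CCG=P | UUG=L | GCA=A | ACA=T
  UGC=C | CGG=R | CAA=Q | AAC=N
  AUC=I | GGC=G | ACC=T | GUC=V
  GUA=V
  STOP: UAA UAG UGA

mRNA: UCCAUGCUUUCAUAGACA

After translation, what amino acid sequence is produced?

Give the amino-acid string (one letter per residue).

Answer: MLS

Derivation:
start AUG at pos 3
pos 3: AUG -> M; peptide=M
pos 6: CUU -> L; peptide=ML
pos 9: UCA -> S; peptide=MLS
pos 12: UAG -> STOP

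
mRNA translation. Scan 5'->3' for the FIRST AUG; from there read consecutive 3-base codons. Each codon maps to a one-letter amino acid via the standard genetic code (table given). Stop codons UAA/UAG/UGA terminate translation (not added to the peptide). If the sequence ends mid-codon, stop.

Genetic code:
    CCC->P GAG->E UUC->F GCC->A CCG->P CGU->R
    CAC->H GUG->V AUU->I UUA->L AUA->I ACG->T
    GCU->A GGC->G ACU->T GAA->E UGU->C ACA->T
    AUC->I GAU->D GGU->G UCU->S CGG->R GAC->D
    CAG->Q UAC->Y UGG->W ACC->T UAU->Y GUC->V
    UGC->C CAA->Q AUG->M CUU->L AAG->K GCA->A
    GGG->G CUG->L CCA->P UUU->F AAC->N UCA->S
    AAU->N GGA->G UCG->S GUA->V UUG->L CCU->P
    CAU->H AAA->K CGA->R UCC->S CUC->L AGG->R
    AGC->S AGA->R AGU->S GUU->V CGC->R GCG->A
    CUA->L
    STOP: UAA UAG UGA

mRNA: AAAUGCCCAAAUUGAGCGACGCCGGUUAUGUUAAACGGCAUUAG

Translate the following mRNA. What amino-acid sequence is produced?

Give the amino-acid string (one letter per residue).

start AUG at pos 2
pos 2: AUG -> M; peptide=M
pos 5: CCC -> P; peptide=MP
pos 8: AAA -> K; peptide=MPK
pos 11: UUG -> L; peptide=MPKL
pos 14: AGC -> S; peptide=MPKLS
pos 17: GAC -> D; peptide=MPKLSD
pos 20: GCC -> A; peptide=MPKLSDA
pos 23: GGU -> G; peptide=MPKLSDAG
pos 26: UAU -> Y; peptide=MPKLSDAGY
pos 29: GUU -> V; peptide=MPKLSDAGYV
pos 32: AAA -> K; peptide=MPKLSDAGYVK
pos 35: CGG -> R; peptide=MPKLSDAGYVKR
pos 38: CAU -> H; peptide=MPKLSDAGYVKRH
pos 41: UAG -> STOP

Answer: MPKLSDAGYVKRH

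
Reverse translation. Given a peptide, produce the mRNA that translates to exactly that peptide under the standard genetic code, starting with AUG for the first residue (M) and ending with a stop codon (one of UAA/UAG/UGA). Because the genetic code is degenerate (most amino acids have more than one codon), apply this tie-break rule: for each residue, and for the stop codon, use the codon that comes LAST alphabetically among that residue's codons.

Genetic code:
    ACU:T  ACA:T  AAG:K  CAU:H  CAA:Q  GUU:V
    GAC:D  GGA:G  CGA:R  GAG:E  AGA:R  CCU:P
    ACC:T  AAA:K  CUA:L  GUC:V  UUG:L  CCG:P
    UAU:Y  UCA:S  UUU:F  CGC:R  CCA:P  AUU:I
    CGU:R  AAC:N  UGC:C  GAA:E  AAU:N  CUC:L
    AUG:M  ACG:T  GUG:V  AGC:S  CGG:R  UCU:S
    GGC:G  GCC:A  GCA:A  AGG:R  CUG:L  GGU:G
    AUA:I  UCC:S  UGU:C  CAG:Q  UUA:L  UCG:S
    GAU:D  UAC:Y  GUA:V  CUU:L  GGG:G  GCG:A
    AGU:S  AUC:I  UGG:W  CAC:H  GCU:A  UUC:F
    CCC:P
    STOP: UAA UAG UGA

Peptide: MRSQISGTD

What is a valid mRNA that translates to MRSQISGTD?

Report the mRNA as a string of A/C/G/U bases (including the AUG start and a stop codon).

residue 1: M -> AUG (start codon)
residue 2: R codons sorted = AGA,AGG,CGA,CGC,CGG,CGU -> pick last = CGU
residue 3: S codons sorted = AGC,AGU,UCA,UCC,UCG,UCU -> pick last = UCU
residue 4: Q codons sorted = CAA,CAG -> pick last = CAG
residue 5: I codons sorted = AUA,AUC,AUU -> pick last = AUU
residue 6: S codons sorted = AGC,AGU,UCA,UCC,UCG,UCU -> pick last = UCU
residue 7: G codons sorted = GGA,GGC,GGG,GGU -> pick last = GGU
residue 8: T codons sorted = ACA,ACC,ACG,ACU -> pick last = ACU
residue 9: D codons sorted = GAC,GAU -> pick last = GAU
terminator: stop codons sorted = UAA,UAG,UGA -> pick last = UGA

Answer: mRNA: AUGCGUUCUCAGAUUUCUGGUACUGAUUGA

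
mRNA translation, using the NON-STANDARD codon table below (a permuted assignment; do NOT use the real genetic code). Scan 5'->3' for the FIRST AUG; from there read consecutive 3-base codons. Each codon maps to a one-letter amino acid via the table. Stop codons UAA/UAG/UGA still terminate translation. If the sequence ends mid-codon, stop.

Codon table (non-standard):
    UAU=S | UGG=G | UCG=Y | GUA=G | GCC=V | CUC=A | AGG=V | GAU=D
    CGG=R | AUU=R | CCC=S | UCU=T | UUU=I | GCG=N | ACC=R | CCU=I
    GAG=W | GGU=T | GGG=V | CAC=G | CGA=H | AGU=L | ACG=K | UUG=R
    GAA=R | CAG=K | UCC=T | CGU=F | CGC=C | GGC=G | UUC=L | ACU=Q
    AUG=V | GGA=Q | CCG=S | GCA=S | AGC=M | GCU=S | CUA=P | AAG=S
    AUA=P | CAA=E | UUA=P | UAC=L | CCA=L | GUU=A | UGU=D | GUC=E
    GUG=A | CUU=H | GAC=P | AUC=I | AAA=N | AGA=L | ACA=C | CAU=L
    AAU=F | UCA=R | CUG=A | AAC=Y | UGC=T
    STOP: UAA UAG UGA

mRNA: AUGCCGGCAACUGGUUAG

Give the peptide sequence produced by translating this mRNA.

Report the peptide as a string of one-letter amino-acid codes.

Answer: VSSQT

Derivation:
start AUG at pos 0
pos 0: AUG -> V; peptide=V
pos 3: CCG -> S; peptide=VS
pos 6: GCA -> S; peptide=VSS
pos 9: ACU -> Q; peptide=VSSQ
pos 12: GGU -> T; peptide=VSSQT
pos 15: UAG -> STOP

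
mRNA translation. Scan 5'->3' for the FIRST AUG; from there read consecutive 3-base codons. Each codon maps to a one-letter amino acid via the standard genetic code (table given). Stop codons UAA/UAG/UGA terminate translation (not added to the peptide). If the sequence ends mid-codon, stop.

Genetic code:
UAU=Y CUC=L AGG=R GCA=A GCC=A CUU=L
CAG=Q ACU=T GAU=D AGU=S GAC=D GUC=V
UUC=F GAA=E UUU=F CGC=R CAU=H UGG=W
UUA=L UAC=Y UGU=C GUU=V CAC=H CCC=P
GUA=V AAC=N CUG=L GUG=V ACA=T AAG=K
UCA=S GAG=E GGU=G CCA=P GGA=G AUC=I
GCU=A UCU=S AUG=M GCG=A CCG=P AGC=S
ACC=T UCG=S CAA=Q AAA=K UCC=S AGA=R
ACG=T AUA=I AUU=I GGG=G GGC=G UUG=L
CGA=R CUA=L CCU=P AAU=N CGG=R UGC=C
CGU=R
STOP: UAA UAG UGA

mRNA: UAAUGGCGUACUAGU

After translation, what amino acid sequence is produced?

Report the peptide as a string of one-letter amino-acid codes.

start AUG at pos 2
pos 2: AUG -> M; peptide=M
pos 5: GCG -> A; peptide=MA
pos 8: UAC -> Y; peptide=MAY
pos 11: UAG -> STOP

Answer: MAY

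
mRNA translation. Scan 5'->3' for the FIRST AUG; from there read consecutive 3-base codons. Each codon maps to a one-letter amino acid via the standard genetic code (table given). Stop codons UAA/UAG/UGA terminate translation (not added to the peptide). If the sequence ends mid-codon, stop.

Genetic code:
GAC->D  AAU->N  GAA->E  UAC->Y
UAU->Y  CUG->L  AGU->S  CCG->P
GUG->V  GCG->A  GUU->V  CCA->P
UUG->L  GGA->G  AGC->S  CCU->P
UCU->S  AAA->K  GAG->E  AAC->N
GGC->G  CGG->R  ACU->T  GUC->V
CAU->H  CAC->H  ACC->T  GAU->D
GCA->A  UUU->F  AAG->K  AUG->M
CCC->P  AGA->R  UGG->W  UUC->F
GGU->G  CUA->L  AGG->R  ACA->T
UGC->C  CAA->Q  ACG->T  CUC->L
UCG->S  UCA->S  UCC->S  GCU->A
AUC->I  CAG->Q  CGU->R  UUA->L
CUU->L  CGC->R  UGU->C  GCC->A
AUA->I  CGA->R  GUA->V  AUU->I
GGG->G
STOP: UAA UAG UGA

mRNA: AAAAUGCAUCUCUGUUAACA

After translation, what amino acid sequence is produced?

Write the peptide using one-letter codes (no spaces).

Answer: MHLC

Derivation:
start AUG at pos 3
pos 3: AUG -> M; peptide=M
pos 6: CAU -> H; peptide=MH
pos 9: CUC -> L; peptide=MHL
pos 12: UGU -> C; peptide=MHLC
pos 15: UAA -> STOP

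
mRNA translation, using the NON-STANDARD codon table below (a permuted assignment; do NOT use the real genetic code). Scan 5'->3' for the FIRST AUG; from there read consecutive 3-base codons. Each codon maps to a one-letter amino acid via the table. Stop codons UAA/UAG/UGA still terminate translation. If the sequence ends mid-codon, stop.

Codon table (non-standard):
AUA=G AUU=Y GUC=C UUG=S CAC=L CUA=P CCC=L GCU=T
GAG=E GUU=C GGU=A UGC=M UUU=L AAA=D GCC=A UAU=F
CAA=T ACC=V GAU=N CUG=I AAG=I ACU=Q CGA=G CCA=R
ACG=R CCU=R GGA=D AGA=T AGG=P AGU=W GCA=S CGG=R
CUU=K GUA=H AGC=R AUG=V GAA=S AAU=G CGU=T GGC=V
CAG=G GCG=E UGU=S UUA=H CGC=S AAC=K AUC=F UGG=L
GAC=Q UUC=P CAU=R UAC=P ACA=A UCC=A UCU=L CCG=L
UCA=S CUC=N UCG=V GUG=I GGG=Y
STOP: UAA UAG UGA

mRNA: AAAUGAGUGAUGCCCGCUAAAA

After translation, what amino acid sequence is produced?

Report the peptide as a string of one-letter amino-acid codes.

Answer: VWNAS

Derivation:
start AUG at pos 2
pos 2: AUG -> V; peptide=V
pos 5: AGU -> W; peptide=VW
pos 8: GAU -> N; peptide=VWN
pos 11: GCC -> A; peptide=VWNA
pos 14: CGC -> S; peptide=VWNAS
pos 17: UAA -> STOP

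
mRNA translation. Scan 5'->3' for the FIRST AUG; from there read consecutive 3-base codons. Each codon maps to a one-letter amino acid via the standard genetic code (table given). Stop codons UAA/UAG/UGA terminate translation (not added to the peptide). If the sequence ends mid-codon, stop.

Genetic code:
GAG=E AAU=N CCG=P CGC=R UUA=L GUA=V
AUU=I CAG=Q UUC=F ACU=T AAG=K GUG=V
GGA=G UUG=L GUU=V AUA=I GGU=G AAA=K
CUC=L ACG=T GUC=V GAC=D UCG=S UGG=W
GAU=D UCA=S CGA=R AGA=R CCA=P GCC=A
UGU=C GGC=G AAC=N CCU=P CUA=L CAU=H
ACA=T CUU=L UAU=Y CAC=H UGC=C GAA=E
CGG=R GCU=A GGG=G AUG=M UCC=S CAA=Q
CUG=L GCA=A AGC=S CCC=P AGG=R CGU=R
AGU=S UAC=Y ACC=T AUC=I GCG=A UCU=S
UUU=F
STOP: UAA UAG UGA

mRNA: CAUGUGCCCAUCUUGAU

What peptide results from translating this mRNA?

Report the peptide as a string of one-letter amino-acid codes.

start AUG at pos 1
pos 1: AUG -> M; peptide=M
pos 4: UGC -> C; peptide=MC
pos 7: CCA -> P; peptide=MCP
pos 10: UCU -> S; peptide=MCPS
pos 13: UGA -> STOP

Answer: MCPS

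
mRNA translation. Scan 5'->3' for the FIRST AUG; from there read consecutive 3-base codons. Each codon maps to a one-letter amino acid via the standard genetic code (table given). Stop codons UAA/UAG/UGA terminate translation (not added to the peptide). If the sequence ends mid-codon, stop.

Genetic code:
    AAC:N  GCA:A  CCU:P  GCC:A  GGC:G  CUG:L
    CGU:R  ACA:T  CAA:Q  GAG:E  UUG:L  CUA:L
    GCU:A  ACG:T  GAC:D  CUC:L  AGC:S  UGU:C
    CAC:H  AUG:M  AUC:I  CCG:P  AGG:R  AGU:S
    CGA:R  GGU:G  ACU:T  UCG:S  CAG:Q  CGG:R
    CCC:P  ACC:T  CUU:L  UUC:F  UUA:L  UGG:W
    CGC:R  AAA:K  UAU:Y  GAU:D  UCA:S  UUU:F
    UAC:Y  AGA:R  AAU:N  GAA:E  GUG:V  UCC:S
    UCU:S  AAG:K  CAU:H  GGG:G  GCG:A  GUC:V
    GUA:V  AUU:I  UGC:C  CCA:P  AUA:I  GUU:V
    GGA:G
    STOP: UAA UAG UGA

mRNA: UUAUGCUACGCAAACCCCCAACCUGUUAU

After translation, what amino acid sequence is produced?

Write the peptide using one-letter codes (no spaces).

Answer: MLRKPPTCY

Derivation:
start AUG at pos 2
pos 2: AUG -> M; peptide=M
pos 5: CUA -> L; peptide=ML
pos 8: CGC -> R; peptide=MLR
pos 11: AAA -> K; peptide=MLRK
pos 14: CCC -> P; peptide=MLRKP
pos 17: CCA -> P; peptide=MLRKPP
pos 20: ACC -> T; peptide=MLRKPPT
pos 23: UGU -> C; peptide=MLRKPPTC
pos 26: UAU -> Y; peptide=MLRKPPTCY
pos 29: only 0 nt remain (<3), stop (end of mRNA)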